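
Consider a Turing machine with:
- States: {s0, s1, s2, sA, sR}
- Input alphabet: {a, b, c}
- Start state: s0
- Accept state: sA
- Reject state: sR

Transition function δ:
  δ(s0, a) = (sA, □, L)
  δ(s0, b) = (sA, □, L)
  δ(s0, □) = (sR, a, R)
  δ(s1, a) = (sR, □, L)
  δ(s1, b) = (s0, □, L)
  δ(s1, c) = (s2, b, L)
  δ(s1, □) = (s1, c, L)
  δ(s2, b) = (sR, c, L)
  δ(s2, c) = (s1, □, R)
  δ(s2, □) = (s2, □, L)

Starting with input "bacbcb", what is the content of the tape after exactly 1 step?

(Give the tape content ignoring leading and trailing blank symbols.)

Execution trace:
Initial: [s0]bacbcb
Step 1: δ(s0, b) = (sA, □, L) → [sA]□□acbcb

The machine reaches the accept state sA and halts.

After 1 step, the tape (ignoring leading/trailing blanks) is: acbcb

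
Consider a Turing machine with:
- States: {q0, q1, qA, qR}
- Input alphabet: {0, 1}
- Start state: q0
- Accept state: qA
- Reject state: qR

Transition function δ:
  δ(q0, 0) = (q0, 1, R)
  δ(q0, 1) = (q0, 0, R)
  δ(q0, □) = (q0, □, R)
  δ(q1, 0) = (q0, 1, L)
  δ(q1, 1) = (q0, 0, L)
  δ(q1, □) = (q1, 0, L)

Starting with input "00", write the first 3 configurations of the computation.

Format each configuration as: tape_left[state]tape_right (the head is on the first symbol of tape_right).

Transitions applied:
Step 1: δ(q0, 0) = (q0, 1, R)
Step 2: δ(q0, 0) = (q0, 1, R)

The first 3 configurations are:
[q0]00 ⊢ 1[q0]0 ⊢ 11[q0]□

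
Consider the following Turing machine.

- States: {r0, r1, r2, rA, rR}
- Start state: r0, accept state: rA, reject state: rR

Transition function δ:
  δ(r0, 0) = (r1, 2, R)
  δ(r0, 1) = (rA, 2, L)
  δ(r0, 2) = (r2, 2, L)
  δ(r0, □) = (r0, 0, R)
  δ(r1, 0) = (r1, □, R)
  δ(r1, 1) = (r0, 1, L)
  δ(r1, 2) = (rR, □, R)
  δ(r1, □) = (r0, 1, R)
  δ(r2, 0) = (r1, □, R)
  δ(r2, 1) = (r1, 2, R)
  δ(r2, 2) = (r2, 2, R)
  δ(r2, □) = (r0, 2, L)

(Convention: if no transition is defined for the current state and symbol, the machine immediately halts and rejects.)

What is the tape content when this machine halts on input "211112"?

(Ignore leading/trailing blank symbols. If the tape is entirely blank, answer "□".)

Execution trace:
Initial: [r0]211112
Step 1: δ(r0, 2) = (r2, 2, L) → [r2]□211112
Step 2: δ(r2, □) = (r0, 2, L) → [r0]□2211112
Step 3: δ(r0, □) = (r0, 0, R) → 0[r0]2211112
Step 4: δ(r0, 2) = (r2, 2, L) → [r2]02211112
Step 5: δ(r2, 0) = (r1, □, R) → □[r1]2211112
Step 6: δ(r1, 2) = (rR, □, R) → □□[rR]211112

The machine reaches the reject state rR and halts.

Final tape (ignoring leading/trailing blanks): 211112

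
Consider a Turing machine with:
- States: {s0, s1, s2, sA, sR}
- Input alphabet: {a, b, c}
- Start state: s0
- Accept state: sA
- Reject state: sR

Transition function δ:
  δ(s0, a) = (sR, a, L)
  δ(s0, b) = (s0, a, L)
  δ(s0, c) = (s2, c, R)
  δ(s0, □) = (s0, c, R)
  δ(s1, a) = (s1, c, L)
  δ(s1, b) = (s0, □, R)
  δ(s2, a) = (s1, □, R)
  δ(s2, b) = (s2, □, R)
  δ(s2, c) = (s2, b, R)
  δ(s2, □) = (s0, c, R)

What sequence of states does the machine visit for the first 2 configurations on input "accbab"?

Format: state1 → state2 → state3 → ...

Execution trace:
Initial: [s0]accbab
Step 1: δ(s0, a) = (sR, a, L) → [sR]□accbab

The machine reaches the reject state sR and halts.

State sequence: s0 → sR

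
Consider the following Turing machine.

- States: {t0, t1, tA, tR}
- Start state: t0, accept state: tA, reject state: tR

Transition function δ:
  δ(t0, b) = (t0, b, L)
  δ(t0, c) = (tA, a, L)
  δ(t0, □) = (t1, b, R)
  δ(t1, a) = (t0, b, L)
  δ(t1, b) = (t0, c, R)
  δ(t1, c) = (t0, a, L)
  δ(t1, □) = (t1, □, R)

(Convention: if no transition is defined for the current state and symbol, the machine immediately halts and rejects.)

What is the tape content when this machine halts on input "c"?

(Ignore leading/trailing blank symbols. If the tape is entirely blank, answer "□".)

Execution trace:
Initial: [t0]c
Step 1: δ(t0, c) = (tA, a, L) → [tA]□a

The machine reaches the accept state tA and halts.

Final tape (ignoring leading/trailing blanks): a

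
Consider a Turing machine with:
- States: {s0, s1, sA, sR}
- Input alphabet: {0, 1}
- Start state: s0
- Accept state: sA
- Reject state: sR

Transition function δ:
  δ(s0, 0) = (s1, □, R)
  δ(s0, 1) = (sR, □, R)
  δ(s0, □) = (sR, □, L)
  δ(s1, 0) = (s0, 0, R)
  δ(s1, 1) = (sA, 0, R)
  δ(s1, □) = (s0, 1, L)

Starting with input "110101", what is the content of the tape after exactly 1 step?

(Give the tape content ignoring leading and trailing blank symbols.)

Execution trace:
Initial: [s0]110101
Step 1: δ(s0, 1) = (sR, □, R) → □[sR]10101

The machine reaches the reject state sR and halts.

After 1 step, the tape (ignoring leading/trailing blanks) is: 10101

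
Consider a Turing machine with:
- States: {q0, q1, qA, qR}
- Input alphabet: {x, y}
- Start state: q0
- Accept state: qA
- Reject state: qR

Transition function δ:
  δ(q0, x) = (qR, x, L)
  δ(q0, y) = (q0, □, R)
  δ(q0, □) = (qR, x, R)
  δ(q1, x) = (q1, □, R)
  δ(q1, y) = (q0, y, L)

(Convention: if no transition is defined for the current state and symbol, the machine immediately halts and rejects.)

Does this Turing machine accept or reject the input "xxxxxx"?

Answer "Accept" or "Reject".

Execution trace:
Initial: [q0]xxxxxx
Step 1: δ(q0, x) = (qR, x, L) → [qR]□xxxxxx

The machine reaches the reject state qR and halts.

Answer: Reject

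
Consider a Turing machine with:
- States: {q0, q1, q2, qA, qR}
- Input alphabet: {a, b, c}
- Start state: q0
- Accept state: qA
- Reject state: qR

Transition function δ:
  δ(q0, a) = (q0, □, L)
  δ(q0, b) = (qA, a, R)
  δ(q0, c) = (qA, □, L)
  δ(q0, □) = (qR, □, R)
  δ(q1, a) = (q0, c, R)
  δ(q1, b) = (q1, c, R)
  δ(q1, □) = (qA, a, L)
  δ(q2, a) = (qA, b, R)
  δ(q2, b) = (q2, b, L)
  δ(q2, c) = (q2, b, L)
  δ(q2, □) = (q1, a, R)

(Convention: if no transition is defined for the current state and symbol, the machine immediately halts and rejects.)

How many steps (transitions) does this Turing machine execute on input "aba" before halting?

Execution trace:
Initial: [q0]aba
Step 1: δ(q0, a) = (q0, □, L) → [q0]□□ba
Step 2: δ(q0, □) = (qR, □, R) → □[qR]□ba

The machine reaches the reject state qR and halts.

The machine executed 2 steps before halting.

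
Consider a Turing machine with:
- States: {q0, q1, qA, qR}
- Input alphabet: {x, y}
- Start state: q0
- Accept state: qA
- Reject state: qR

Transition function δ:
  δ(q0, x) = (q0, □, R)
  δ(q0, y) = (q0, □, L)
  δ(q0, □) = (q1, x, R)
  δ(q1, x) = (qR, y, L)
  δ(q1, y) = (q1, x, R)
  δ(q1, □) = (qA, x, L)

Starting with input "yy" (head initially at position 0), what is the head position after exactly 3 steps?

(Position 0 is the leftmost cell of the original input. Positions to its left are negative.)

Execution trace (head position shown):
Step 0: [q0]yy  (head at position 0)
Step 1: move left → [q0]□□y  (head at position -1)
Step 2: move right → x[q1]□y  (head at position 0)
Step 3: move left → [qA]xxy  (head at position -1)

After 3 steps, the head is at position -1.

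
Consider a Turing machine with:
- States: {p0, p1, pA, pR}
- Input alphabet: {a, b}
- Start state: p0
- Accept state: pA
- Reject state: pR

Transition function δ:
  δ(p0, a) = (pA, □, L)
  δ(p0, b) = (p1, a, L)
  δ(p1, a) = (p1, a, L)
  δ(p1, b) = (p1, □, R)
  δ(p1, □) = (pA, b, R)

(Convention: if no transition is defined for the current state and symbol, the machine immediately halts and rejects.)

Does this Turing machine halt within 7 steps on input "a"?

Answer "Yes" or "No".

Execution trace:
Initial: [p0]a
Step 1: δ(p0, a) = (pA, □, L) → [pA]□□

The machine reaches the accept state pA and halts.
The machine halted after 1 step (within the 7-step bound).

Answer: Yes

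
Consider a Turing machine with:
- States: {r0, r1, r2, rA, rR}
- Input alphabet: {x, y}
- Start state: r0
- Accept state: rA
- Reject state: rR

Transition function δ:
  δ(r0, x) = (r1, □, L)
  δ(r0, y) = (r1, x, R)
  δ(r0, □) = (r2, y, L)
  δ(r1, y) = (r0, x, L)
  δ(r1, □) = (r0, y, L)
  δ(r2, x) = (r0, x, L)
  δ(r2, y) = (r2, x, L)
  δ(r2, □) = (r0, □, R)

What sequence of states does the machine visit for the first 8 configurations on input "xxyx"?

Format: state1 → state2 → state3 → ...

Execution trace:
Initial: [r0]xxyx
Step 1: δ(r0, x) = (r1, □, L) → [r1]□□xyx
Step 2: δ(r1, □) = (r0, y, L) → [r0]□y□xyx
Step 3: δ(r0, □) = (r2, y, L) → [r2]□yy□xyx
Step 4: δ(r2, □) = (r0, □, R) → □[r0]yy□xyx
Step 5: δ(r0, y) = (r1, x, R) → □x[r1]y□xyx
Step 6: δ(r1, y) = (r0, x, L) → □[r0]xx□xyx
Step 7: δ(r0, x) = (r1, □, L) → [r1]□□x□xyx

State sequence: r0 → r1 → r0 → r2 → r0 → r1 → r0 → r1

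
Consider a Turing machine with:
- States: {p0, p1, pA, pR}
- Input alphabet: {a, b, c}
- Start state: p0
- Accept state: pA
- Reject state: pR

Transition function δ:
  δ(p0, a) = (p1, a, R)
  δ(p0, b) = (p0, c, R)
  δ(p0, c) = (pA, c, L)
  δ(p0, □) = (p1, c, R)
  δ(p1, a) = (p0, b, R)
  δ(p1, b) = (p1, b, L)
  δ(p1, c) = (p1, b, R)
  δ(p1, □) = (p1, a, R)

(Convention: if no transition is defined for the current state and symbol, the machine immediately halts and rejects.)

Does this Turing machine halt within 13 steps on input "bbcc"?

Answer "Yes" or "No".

Execution trace:
Initial: [p0]bbcc
Step 1: δ(p0, b) = (p0, c, R) → c[p0]bcc
Step 2: δ(p0, b) = (p0, c, R) → cc[p0]cc
Step 3: δ(p0, c) = (pA, c, L) → c[pA]ccc

The machine reaches the accept state pA and halts.
The machine halted after 3 steps (within the 13-step bound).

Answer: Yes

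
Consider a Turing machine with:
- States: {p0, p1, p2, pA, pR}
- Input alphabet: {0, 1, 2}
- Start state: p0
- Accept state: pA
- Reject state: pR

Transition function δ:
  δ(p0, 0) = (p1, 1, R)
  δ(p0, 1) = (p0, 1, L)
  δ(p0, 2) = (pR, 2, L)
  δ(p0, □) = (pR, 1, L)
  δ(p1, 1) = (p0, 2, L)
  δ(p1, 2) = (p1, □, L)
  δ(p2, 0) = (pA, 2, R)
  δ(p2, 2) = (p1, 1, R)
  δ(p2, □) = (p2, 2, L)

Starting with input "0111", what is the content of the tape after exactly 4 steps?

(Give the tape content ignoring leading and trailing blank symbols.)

Execution trace:
Initial: [p0]0111
Step 1: δ(p0, 0) = (p1, 1, R) → 1[p1]111
Step 2: δ(p1, 1) = (p0, 2, L) → [p0]1211
Step 3: δ(p0, 1) = (p0, 1, L) → [p0]□1211
Step 4: δ(p0, □) = (pR, 1, L) → [pR]□11211

The machine reaches the reject state pR and halts.

After 4 steps, the tape (ignoring leading/trailing blanks) is: 11211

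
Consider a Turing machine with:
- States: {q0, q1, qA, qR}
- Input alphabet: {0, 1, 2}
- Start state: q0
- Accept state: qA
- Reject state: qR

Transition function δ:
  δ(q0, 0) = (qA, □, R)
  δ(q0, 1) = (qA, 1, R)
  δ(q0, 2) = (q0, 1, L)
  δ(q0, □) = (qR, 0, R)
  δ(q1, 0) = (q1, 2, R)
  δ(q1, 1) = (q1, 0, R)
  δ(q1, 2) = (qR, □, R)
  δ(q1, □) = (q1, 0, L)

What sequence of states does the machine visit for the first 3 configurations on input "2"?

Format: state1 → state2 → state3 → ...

Execution trace:
Initial: [q0]2
Step 1: δ(q0, 2) = (q0, 1, L) → [q0]□1
Step 2: δ(q0, □) = (qR, 0, R) → 0[qR]1

The machine reaches the reject state qR and halts.

State sequence: q0 → q0 → qR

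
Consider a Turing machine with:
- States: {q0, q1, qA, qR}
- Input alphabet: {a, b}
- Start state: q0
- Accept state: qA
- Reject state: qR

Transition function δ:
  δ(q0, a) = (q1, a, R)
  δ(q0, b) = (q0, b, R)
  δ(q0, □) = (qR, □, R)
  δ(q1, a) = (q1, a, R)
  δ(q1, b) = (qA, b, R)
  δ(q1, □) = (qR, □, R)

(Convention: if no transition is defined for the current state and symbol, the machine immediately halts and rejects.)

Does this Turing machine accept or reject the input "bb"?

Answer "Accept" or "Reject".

Execution trace:
Initial: [q0]bb
Step 1: δ(q0, b) = (q0, b, R) → b[q0]b
Step 2: δ(q0, b) = (q0, b, R) → bb[q0]□
Step 3: δ(q0, □) = (qR, □, R) → bb□[qR]□

The machine reaches the reject state qR and halts.

Answer: Reject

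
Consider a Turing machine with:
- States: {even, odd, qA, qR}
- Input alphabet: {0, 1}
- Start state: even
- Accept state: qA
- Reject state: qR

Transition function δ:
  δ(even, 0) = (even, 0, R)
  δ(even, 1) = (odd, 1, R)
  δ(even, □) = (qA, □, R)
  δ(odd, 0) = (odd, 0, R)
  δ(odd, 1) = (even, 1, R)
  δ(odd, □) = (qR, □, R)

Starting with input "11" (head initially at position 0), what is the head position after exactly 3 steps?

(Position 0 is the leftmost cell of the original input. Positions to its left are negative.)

Execution trace (head position shown):
Step 0: [even]11  (head at position 0)
Step 1: move right → 1[odd]1  (head at position 1)
Step 2: move right → 11[even]□  (head at position 2)
Step 3: move right → 11□[qA]□  (head at position 3)

After 3 steps, the head is at position 3.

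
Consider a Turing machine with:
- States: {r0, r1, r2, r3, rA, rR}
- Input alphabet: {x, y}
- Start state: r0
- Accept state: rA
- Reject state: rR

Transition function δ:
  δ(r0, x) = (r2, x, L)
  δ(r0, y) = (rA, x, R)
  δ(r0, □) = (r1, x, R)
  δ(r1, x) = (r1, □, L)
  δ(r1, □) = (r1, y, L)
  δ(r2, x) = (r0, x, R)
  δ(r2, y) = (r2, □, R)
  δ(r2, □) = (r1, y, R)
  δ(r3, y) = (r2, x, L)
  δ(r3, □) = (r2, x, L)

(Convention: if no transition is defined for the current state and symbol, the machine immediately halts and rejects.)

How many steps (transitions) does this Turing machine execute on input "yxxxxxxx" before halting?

Execution trace:
Initial: [r0]yxxxxxxx
Step 1: δ(r0, y) = (rA, x, R) → x[rA]xxxxxxx

The machine reaches the accept state rA and halts.

The machine executed 1 step before halting.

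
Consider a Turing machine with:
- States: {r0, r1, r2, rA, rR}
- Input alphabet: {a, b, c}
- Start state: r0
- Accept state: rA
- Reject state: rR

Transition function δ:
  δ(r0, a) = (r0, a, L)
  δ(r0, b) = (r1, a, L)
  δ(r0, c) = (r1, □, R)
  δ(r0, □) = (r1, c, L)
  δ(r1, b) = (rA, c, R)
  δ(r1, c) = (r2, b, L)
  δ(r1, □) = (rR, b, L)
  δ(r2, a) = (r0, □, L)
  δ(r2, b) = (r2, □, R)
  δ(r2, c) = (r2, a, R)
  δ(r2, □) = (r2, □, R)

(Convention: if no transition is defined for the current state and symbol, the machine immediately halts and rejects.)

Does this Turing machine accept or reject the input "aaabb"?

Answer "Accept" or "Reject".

Execution trace:
Initial: [r0]aaabb
Step 1: δ(r0, a) = (r0, a, L) → [r0]□aaabb
Step 2: δ(r0, □) = (r1, c, L) → [r1]□caaabb
Step 3: δ(r1, □) = (rR, b, L) → [rR]□bcaaabb

The machine reaches the reject state rR and halts.

Answer: Reject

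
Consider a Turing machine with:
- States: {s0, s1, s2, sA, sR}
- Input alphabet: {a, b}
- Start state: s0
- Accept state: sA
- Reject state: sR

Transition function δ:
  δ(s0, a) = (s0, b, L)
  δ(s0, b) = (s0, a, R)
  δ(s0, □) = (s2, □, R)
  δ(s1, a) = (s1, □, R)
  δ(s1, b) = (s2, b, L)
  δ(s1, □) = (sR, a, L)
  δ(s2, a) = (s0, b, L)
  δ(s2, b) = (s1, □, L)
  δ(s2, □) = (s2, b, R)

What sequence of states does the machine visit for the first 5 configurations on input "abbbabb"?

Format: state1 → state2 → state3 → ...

Execution trace:
Initial: [s0]abbbabb
Step 1: δ(s0, a) = (s0, b, L) → [s0]□bbbbabb
Step 2: δ(s0, □) = (s2, □, R) → □[s2]bbbbabb
Step 3: δ(s2, b) = (s1, □, L) → [s1]□□bbbabb
Step 4: δ(s1, □) = (sR, a, L) → [sR]□a□bbbabb

The machine reaches the reject state sR and halts.

State sequence: s0 → s0 → s2 → s1 → sR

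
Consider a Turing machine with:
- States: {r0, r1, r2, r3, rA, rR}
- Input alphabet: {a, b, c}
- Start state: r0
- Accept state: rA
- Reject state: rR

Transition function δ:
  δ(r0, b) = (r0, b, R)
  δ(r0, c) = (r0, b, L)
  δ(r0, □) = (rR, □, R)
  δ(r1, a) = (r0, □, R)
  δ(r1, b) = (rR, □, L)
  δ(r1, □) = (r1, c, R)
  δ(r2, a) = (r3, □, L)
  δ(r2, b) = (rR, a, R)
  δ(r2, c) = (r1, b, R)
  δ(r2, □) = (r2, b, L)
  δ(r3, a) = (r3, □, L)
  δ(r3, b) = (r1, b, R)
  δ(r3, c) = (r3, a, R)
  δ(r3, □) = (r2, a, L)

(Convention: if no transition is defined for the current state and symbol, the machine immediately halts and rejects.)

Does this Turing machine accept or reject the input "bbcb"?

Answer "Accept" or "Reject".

Execution trace:
Initial: [r0]bbcb
Step 1: δ(r0, b) = (r0, b, R) → b[r0]bcb
Step 2: δ(r0, b) = (r0, b, R) → bb[r0]cb
Step 3: δ(r0, c) = (r0, b, L) → b[r0]bbb
Step 4: δ(r0, b) = (r0, b, R) → bb[r0]bb
Step 5: δ(r0, b) = (r0, b, R) → bbb[r0]b
Step 6: δ(r0, b) = (r0, b, R) → bbbb[r0]□
Step 7: δ(r0, □) = (rR, □, R) → bbbb□[rR]□

The machine reaches the reject state rR and halts.

Answer: Reject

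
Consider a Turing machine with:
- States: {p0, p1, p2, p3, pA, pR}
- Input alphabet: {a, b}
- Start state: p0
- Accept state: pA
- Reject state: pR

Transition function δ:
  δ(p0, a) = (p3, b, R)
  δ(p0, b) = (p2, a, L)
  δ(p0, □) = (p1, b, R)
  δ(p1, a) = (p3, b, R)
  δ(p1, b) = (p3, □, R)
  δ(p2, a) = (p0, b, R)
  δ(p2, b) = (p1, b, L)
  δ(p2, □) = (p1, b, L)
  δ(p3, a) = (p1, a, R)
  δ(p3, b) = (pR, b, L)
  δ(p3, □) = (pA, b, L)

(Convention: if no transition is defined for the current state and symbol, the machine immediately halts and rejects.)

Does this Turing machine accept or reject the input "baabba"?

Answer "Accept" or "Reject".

Execution trace:
Initial: [p0]baabba
Step 1: δ(p0, b) = (p2, a, L) → [p2]□aaabba
Step 2: δ(p2, □) = (p1, b, L) → [p1]□baaabba

No transition is defined for δ(p1, □). By convention the machine halts and rejects.

Answer: Reject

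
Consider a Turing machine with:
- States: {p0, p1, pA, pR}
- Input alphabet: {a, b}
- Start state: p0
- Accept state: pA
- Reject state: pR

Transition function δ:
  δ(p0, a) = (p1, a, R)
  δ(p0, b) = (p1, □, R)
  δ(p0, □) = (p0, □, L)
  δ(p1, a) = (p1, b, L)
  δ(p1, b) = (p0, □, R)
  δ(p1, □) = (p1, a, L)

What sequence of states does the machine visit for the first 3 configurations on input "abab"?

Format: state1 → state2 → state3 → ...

Execution trace:
Initial: [p0]abab
Step 1: δ(p0, a) = (p1, a, R) → a[p1]bab
Step 2: δ(p1, b) = (p0, □, R) → a□[p0]ab

State sequence: p0 → p1 → p0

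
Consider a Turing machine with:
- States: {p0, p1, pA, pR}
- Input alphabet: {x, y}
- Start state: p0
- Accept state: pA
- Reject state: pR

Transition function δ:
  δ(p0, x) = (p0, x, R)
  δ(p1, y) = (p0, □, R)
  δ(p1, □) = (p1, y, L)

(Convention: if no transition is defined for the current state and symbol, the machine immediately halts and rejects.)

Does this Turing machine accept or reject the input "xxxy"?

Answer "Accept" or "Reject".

Execution trace:
Initial: [p0]xxxy
Step 1: δ(p0, x) = (p0, x, R) → x[p0]xxy
Step 2: δ(p0, x) = (p0, x, R) → xx[p0]xy
Step 3: δ(p0, x) = (p0, x, R) → xxx[p0]y

No transition is defined for δ(p0, y). By convention the machine halts and rejects.

Answer: Reject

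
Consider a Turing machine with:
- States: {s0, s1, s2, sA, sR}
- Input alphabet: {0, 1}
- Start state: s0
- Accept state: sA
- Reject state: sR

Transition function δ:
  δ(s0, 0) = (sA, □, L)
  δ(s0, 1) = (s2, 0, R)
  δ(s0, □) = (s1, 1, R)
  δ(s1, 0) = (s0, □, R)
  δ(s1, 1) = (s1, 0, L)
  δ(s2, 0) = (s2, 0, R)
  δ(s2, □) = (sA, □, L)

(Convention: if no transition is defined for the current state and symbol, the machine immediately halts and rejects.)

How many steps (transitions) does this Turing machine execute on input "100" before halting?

Execution trace:
Initial: [s0]100
Step 1: δ(s0, 1) = (s2, 0, R) → 0[s2]00
Step 2: δ(s2, 0) = (s2, 0, R) → 00[s2]0
Step 3: δ(s2, 0) = (s2, 0, R) → 000[s2]□
Step 4: δ(s2, □) = (sA, □, L) → 00[sA]0□

The machine reaches the accept state sA and halts.

The machine executed 4 steps before halting.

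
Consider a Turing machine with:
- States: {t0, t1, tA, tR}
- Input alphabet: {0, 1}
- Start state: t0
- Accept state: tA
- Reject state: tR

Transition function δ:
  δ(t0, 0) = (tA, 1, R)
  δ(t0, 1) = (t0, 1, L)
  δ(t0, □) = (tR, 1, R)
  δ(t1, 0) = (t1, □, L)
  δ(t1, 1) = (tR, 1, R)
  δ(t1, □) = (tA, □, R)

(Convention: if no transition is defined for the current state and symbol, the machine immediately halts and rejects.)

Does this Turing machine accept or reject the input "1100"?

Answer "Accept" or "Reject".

Execution trace:
Initial: [t0]1100
Step 1: δ(t0, 1) = (t0, 1, L) → [t0]□1100
Step 2: δ(t0, □) = (tR, 1, R) → 1[tR]1100

The machine reaches the reject state tR and halts.

Answer: Reject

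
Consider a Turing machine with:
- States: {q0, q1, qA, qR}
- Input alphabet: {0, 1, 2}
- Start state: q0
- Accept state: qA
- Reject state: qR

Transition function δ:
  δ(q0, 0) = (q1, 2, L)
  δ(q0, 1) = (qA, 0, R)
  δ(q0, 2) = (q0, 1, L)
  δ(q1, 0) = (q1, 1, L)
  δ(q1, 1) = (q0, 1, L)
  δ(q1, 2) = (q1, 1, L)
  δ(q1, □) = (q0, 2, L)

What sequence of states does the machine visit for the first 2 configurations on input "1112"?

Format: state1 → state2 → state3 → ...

Execution trace:
Initial: [q0]1112
Step 1: δ(q0, 1) = (qA, 0, R) → 0[qA]112

The machine reaches the accept state qA and halts.

State sequence: q0 → qA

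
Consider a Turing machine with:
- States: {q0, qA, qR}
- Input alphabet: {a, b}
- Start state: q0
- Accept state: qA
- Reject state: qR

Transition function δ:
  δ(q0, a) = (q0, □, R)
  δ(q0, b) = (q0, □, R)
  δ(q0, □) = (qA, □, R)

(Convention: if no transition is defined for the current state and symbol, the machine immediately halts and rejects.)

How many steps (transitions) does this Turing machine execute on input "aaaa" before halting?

Execution trace:
Initial: [q0]aaaa
Step 1: δ(q0, a) = (q0, □, R) → □[q0]aaa
Step 2: δ(q0, a) = (q0, □, R) → □□[q0]aa
Step 3: δ(q0, a) = (q0, □, R) → □□□[q0]a
Step 4: δ(q0, a) = (q0, □, R) → □□□□[q0]□
Step 5: δ(q0, □) = (qA, □, R) → □□□□□[qA]□

The machine reaches the accept state qA and halts.

The machine executed 5 steps before halting.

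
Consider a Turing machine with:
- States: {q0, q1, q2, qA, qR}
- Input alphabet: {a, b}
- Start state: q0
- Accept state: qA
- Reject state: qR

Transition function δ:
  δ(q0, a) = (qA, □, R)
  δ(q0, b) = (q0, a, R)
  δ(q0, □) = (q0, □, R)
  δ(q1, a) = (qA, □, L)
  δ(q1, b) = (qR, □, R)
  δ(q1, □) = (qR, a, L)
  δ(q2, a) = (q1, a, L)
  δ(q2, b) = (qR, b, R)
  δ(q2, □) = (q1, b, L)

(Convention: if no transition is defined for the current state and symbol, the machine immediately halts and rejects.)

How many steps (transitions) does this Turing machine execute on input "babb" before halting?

Execution trace:
Initial: [q0]babb
Step 1: δ(q0, b) = (q0, a, R) → a[q0]abb
Step 2: δ(q0, a) = (qA, □, R) → a□[qA]bb

The machine reaches the accept state qA and halts.

The machine executed 2 steps before halting.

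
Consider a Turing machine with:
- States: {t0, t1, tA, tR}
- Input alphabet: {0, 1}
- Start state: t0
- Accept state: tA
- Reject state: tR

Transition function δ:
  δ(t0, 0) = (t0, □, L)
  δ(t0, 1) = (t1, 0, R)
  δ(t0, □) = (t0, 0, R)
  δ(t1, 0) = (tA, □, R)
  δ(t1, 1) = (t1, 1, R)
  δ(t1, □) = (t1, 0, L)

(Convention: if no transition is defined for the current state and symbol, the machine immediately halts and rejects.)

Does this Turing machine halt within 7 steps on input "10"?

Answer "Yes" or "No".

Execution trace:
Initial: [t0]10
Step 1: δ(t0, 1) = (t1, 0, R) → 0[t1]0
Step 2: δ(t1, 0) = (tA, □, R) → 0□[tA]□

The machine reaches the accept state tA and halts.
The machine halted after 2 steps (within the 7-step bound).

Answer: Yes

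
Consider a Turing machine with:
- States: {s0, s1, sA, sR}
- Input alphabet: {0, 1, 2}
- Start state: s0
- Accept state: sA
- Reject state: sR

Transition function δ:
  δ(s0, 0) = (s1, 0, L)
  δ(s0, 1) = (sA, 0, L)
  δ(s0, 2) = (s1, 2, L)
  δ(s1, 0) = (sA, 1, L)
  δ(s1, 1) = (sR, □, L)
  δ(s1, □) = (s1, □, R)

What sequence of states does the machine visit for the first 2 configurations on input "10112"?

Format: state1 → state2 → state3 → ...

Execution trace:
Initial: [s0]10112
Step 1: δ(s0, 1) = (sA, 0, L) → [sA]□00112

The machine reaches the accept state sA and halts.

State sequence: s0 → sA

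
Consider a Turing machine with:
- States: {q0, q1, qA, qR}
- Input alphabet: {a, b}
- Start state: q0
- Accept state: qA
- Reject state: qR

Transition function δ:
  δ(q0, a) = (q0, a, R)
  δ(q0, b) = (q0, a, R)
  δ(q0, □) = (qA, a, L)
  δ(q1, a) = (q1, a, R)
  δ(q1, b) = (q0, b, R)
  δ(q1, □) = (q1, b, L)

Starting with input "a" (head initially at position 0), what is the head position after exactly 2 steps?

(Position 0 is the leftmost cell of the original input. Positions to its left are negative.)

Execution trace (head position shown):
Step 0: [q0]a  (head at position 0)
Step 1: move right → a[q0]□  (head at position 1)
Step 2: move left → [qA]aa  (head at position 0)

After 2 steps, the head is at position 0.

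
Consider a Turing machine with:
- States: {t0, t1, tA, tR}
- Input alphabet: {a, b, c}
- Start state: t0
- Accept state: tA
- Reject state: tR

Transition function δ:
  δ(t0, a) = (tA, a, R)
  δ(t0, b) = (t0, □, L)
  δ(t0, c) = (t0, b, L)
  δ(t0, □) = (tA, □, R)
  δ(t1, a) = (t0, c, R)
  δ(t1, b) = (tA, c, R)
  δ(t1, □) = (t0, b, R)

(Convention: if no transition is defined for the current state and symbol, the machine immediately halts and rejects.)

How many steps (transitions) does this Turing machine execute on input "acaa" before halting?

Execution trace:
Initial: [t0]acaa
Step 1: δ(t0, a) = (tA, a, R) → a[tA]caa

The machine reaches the accept state tA and halts.

The machine executed 1 step before halting.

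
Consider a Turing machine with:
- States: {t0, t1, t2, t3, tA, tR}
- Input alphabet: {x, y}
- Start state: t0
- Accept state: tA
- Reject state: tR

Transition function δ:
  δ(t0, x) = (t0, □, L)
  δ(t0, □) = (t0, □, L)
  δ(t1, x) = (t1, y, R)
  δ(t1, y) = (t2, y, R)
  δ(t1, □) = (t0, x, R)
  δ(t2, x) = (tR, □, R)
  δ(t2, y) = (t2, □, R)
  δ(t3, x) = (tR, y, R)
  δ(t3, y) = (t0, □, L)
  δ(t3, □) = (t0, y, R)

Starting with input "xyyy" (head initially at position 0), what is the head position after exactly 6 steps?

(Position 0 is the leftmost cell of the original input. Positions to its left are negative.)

Execution trace (head position shown):
Step 0: [t0]xyyy  (head at position 0)
Step 1: move left → [t0]□□yyy  (head at position -1)
Step 2: move left → [t0]□□□yyy  (head at position -2)
Step 3: move left → [t0]□□□□yyy  (head at position -3)
Step 4: move left → [t0]□□□□□yyy  (head at position -4)
Step 5: move left → [t0]□□□□□□yyy  (head at position -5)
Step 6: move left → [t0]□□□□□□□yyy  (head at position -6)

After 6 steps, the head is at position -6.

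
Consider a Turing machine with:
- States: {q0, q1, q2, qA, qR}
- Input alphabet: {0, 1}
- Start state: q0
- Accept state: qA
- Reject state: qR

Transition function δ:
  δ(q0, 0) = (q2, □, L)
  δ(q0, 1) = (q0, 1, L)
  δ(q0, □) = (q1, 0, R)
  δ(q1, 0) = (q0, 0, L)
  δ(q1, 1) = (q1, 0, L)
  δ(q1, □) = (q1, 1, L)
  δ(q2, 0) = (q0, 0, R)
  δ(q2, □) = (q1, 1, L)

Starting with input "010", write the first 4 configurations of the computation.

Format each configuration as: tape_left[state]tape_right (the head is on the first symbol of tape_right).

Transitions applied:
Step 1: δ(q0, 0) = (q2, □, L)
Step 2: δ(q2, □) = (q1, 1, L)
Step 3: δ(q1, □) = (q1, 1, L)

The first 4 configurations are:
[q0]010 ⊢ [q2]□□10 ⊢ [q1]□1□10 ⊢ [q1]□11□10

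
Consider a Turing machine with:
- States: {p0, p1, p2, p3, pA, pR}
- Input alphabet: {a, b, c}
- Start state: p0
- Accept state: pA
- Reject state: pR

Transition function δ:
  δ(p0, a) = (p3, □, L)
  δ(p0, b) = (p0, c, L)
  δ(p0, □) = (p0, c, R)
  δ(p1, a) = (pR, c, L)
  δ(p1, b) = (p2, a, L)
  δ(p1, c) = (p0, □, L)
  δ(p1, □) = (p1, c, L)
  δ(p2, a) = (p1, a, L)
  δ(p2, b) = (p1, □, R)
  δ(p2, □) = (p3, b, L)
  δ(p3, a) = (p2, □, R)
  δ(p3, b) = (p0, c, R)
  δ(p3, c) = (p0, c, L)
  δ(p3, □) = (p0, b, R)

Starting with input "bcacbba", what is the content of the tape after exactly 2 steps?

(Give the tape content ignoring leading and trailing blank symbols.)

Execution trace:
Initial: [p0]bcacbba
Step 1: δ(p0, b) = (p0, c, L) → [p0]□ccacbba
Step 2: δ(p0, □) = (p0, c, R) → c[p0]ccacbba

No transition is defined for δ(p0, c). By convention the machine halts and rejects.

After 2 steps, the tape (ignoring leading/trailing blanks) is: cccacbba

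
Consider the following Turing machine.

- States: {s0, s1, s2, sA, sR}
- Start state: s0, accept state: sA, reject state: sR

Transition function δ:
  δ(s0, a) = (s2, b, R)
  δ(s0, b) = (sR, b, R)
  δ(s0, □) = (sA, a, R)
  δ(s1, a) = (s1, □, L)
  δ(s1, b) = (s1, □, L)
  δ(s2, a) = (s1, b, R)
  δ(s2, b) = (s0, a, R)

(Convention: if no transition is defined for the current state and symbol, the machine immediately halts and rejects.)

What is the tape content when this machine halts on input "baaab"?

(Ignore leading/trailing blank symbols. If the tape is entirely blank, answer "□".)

Execution trace:
Initial: [s0]baaab
Step 1: δ(s0, b) = (sR, b, R) → b[sR]aaab

The machine reaches the reject state sR and halts.

Final tape (ignoring leading/trailing blanks): baaab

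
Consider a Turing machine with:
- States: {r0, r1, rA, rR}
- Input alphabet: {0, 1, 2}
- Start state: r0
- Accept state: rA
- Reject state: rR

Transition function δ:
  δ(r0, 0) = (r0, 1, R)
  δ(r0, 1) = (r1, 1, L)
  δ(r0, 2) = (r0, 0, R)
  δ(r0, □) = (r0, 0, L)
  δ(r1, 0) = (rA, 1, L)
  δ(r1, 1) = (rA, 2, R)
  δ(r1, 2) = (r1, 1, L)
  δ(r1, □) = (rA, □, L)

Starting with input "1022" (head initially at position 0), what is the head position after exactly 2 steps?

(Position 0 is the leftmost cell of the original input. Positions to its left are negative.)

Execution trace (head position shown):
Step 0: [r0]1022  (head at position 0)
Step 1: move left → [r1]□1022  (head at position -1)
Step 2: move left → [rA]□□1022  (head at position -2)

After 2 steps, the head is at position -2.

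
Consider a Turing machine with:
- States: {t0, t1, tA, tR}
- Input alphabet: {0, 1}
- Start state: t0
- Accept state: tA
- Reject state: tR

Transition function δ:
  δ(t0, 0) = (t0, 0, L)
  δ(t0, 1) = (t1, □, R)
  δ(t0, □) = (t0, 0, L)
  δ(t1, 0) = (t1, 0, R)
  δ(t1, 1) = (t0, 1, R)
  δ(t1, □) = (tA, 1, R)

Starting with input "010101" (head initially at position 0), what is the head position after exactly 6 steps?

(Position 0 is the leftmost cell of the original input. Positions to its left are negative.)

Execution trace (head position shown):
Step 0: [t0]010101  (head at position 0)
Step 1: move left → [t0]□010101  (head at position -1)
Step 2: move left → [t0]□0010101  (head at position -2)
Step 3: move left → [t0]□00010101  (head at position -3)
Step 4: move left → [t0]□000010101  (head at position -4)
Step 5: move left → [t0]□0000010101  (head at position -5)
Step 6: move left → [t0]□00000010101  (head at position -6)

After 6 steps, the head is at position -6.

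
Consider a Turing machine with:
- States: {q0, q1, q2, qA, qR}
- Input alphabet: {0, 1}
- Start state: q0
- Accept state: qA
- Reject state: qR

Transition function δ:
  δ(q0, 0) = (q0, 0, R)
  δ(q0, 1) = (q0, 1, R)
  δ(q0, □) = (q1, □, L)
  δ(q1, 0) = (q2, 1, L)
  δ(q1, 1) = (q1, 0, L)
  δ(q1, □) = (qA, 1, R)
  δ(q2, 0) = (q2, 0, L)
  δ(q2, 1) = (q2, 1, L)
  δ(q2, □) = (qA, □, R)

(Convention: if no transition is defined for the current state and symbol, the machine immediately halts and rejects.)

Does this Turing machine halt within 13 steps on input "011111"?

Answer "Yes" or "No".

Execution trace:
Initial: [q0]011111
Step 1: δ(q0, 0) = (q0, 0, R) → 0[q0]11111
Step 2: δ(q0, 1) = (q0, 1, R) → 01[q0]1111
Step 3: δ(q0, 1) = (q0, 1, R) → 011[q0]111
Step 4: δ(q0, 1) = (q0, 1, R) → 0111[q0]11
Step 5: δ(q0, 1) = (q0, 1, R) → 01111[q0]1
Step 6: δ(q0, 1) = (q0, 1, R) → 011111[q0]□
Step 7: δ(q0, □) = (q1, □, L) → 01111[q1]1□
Step 8: δ(q1, 1) = (q1, 0, L) → 0111[q1]10□
Step 9: δ(q1, 1) = (q1, 0, L) → 011[q1]100□
Step 10: δ(q1, 1) = (q1, 0, L) → 01[q1]1000□
Step 11: δ(q1, 1) = (q1, 0, L) → 0[q1]10000□
Step 12: δ(q1, 1) = (q1, 0, L) → [q1]000000□
Step 13: δ(q1, 0) = (q2, 1, L) → [q2]□100000□

The machine has not reached a halting state after 13 steps.
The machine did not halt within the 13-step bound.

Answer: No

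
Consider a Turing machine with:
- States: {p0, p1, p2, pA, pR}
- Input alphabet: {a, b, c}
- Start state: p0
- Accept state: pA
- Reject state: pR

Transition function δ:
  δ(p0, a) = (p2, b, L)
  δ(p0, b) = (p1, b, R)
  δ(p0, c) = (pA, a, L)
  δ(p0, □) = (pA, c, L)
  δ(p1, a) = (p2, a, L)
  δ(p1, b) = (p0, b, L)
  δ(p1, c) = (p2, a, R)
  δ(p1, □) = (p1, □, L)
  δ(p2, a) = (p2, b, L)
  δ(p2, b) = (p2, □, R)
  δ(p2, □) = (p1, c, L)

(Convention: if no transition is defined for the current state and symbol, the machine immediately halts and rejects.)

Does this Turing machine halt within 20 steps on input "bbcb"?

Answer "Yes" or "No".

Execution trace:
Initial: [p0]bbcb
Step 1: δ(p0, b) = (p1, b, R) → b[p1]bcb
Step 2: δ(p1, b) = (p0, b, L) → [p0]bbcb
Step 3: δ(p0, b) = (p1, b, R) → b[p1]bcb
Step 4: δ(p1, b) = (p0, b, L) → [p0]bbcb
Step 5: δ(p0, b) = (p1, b, R) → b[p1]bcb
Step 6: δ(p1, b) = (p0, b, L) → [p0]bbcb
Step 7: δ(p0, b) = (p1, b, R) → b[p1]bcb
Step 8: δ(p1, b) = (p0, b, L) → [p0]bbcb
Step 9: δ(p0, b) = (p1, b, R) → b[p1]bcb
Step 10: δ(p1, b) = (p0, b, L) → [p0]bbcb
Step 11: δ(p0, b) = (p1, b, R) → b[p1]bcb
Step 12: δ(p1, b) = (p0, b, L) → [p0]bbcb
Step 13: δ(p0, b) = (p1, b, R) → b[p1]bcb
Step 14: δ(p1, b) = (p0, b, L) → [p0]bbcb
Step 15: δ(p0, b) = (p1, b, R) → b[p1]bcb
Step 16: δ(p1, b) = (p0, b, L) → [p0]bbcb
Step 17: δ(p0, b) = (p1, b, R) → b[p1]bcb
Step 18: δ(p1, b) = (p0, b, L) → [p0]bbcb
Step 19: δ(p0, b) = (p1, b, R) → b[p1]bcb
Step 20: δ(p1, b) = (p0, b, L) → [p0]bbcb

The machine has not reached a halting state after 20 steps.
The machine did not halt within the 20-step bound.

Answer: No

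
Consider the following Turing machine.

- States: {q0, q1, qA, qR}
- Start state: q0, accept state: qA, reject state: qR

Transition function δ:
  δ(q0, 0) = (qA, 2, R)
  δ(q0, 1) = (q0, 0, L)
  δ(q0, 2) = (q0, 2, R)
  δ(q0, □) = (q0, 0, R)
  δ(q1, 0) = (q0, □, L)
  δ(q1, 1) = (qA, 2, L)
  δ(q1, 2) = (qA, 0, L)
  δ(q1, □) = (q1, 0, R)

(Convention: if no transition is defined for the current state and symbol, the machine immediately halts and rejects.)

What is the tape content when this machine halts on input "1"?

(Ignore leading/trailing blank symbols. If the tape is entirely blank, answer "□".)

Execution trace:
Initial: [q0]1
Step 1: δ(q0, 1) = (q0, 0, L) → [q0]□0
Step 2: δ(q0, □) = (q0, 0, R) → 0[q0]0
Step 3: δ(q0, 0) = (qA, 2, R) → 02[qA]□

The machine reaches the accept state qA and halts.

Final tape (ignoring leading/trailing blanks): 02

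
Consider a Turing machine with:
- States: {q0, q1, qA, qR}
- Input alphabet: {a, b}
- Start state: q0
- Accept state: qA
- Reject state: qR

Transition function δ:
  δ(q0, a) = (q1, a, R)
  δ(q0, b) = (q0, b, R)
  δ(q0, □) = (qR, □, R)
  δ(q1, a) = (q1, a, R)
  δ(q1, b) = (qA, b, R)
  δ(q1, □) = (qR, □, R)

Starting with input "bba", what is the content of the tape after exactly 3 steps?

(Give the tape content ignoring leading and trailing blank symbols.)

Execution trace:
Initial: [q0]bba
Step 1: δ(q0, b) = (q0, b, R) → b[q0]ba
Step 2: δ(q0, b) = (q0, b, R) → bb[q0]a
Step 3: δ(q0, a) = (q1, a, R) → bba[q1]□

After 3 steps, the tape (ignoring leading/trailing blanks) is: bba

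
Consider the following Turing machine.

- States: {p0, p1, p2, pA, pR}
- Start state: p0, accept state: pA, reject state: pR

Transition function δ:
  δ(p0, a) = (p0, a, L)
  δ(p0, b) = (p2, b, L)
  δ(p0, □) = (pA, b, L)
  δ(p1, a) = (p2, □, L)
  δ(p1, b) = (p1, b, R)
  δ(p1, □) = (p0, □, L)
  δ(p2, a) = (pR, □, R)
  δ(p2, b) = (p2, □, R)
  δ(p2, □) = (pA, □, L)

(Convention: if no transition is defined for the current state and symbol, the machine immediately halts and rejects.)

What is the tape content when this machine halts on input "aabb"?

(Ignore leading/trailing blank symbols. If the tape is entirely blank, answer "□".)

Execution trace:
Initial: [p0]aabb
Step 1: δ(p0, a) = (p0, a, L) → [p0]□aabb
Step 2: δ(p0, □) = (pA, b, L) → [pA]□baabb

The machine reaches the accept state pA and halts.

Final tape (ignoring leading/trailing blanks): baabb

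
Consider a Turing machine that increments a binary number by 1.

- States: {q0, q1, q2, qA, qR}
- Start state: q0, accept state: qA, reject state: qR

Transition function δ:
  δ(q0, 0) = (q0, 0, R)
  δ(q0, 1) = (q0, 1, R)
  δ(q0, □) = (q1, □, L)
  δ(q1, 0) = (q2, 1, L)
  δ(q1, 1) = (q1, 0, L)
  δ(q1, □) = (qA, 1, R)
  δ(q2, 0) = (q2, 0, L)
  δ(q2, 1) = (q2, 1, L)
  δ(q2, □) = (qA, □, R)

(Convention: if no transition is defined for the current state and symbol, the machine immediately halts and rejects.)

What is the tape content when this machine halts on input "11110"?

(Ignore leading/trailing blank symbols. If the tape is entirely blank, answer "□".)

Execution trace:
Initial: [q0]11110
Step 1: δ(q0, 1) = (q0, 1, R) → 1[q0]1110
Step 2: δ(q0, 1) = (q0, 1, R) → 11[q0]110
Step 3: δ(q0, 1) = (q0, 1, R) → 111[q0]10
Step 4: δ(q0, 1) = (q0, 1, R) → 1111[q0]0
Step 5: δ(q0, 0) = (q0, 0, R) → 11110[q0]□
Step 6: δ(q0, □) = (q1, □, L) → 1111[q1]0□
Step 7: δ(q1, 0) = (q2, 1, L) → 111[q2]11□
Step 8: δ(q2, 1) = (q2, 1, L) → 11[q2]111□
Step 9: δ(q2, 1) = (q2, 1, L) → 1[q2]1111□
Step 10: δ(q2, 1) = (q2, 1, L) → [q2]11111□
Step 11: δ(q2, 1) = (q2, 1, L) → [q2]□11111□
Step 12: δ(q2, □) = (qA, □, R) → □[qA]11111□

The machine reaches the accept state qA and halts.

Final tape (ignoring leading/trailing blanks): 11111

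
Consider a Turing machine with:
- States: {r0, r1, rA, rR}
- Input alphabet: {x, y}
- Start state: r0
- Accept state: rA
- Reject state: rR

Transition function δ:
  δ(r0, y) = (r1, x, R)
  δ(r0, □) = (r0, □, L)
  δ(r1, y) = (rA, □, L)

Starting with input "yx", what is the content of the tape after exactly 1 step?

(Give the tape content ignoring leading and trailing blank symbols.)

Execution trace:
Initial: [r0]yx
Step 1: δ(r0, y) = (r1, x, R) → x[r1]x

No transition is defined for δ(r1, x). By convention the machine halts and rejects.

After 1 step, the tape (ignoring leading/trailing blanks) is: xx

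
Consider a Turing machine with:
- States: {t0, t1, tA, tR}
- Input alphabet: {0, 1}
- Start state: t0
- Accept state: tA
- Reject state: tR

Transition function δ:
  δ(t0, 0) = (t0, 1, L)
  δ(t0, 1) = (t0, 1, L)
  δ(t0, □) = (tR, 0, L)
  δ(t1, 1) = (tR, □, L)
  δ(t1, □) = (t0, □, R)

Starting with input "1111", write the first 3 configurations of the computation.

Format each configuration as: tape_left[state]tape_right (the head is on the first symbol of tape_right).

Transitions applied:
Step 1: δ(t0, 1) = (t0, 1, L)
Step 2: δ(t0, □) = (tR, 0, L)

The first 3 configurations are:
[t0]1111 ⊢ [t0]□1111 ⊢ [tR]□01111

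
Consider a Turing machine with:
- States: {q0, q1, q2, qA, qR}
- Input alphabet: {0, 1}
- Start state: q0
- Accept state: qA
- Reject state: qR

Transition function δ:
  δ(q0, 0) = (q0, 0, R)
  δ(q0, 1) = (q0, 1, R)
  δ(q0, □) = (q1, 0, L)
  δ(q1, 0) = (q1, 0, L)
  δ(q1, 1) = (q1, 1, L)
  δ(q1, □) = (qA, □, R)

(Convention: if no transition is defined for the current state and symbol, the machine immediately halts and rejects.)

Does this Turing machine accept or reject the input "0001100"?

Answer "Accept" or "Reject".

Execution trace:
Initial: [q0]0001100
Step 1: δ(q0, 0) = (q0, 0, R) → 0[q0]001100
Step 2: δ(q0, 0) = (q0, 0, R) → 00[q0]01100
Step 3: δ(q0, 0) = (q0, 0, R) → 000[q0]1100
Step 4: δ(q0, 1) = (q0, 1, R) → 0001[q0]100
Step 5: δ(q0, 1) = (q0, 1, R) → 00011[q0]00
Step 6: δ(q0, 0) = (q0, 0, R) → 000110[q0]0
Step 7: δ(q0, 0) = (q0, 0, R) → 0001100[q0]□
Step 8: δ(q0, □) = (q1, 0, L) → 000110[q1]00
Step 9: δ(q1, 0) = (q1, 0, L) → 00011[q1]000
Step 10: δ(q1, 0) = (q1, 0, L) → 0001[q1]1000
Step 11: δ(q1, 1) = (q1, 1, L) → 000[q1]11000
Step 12: δ(q1, 1) = (q1, 1, L) → 00[q1]011000
Step 13: δ(q1, 0) = (q1, 0, L) → 0[q1]0011000
Step 14: δ(q1, 0) = (q1, 0, L) → [q1]00011000
Step 15: δ(q1, 0) = (q1, 0, L) → [q1]□00011000
Step 16: δ(q1, □) = (qA, □, R) → □[qA]00011000

The machine reaches the accept state qA and halts.

Answer: Accept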